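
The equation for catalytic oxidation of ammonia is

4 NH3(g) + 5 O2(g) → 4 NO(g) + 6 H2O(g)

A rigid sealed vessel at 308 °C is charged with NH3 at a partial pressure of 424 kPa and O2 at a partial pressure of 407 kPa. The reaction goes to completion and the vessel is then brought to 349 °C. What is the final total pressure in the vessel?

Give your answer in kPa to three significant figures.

At constant V, partial pressures at 308 °C are proportional to moles, so apply stoichiometry directly to pressures.
P(O2) required for 424 kPa of NH3 = (5/4) × 424 = 530.0 kPa; available 407 kPa, so O2 is limiting.
P(NH3) remaining = 424 − (4/5) × 407 = 98.40 kPa
P(gaseous products) = (4+6)/5 × 407 = 814.0 kPa
P_total at 308 °C = 98.40 + 814.0 = 912.4 kPa
Scaling to 349 °C: P = 912.4 × 622.15/581.15 = 976.8 kPa

977 kPa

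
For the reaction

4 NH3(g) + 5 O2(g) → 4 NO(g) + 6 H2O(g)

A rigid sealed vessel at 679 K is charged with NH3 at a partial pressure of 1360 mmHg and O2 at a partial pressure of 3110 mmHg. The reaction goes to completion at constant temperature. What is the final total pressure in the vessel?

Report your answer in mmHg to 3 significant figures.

4810 mmHg

Because the vessel is rigid and T is held at 679 K, work the stoichiometry in partial pressures (P_i = n_iRT/V).
P(O2) required for 1360 mmHg of NH3 = (5/4) × 1360 = 1700 mmHg; available 3110 mmHg, so NH3 is limiting.
P(O2) remaining = 3110 − (5/4) × 1360 = 1410 mmHg
P(gaseous products) = (4+6)/4 × 1360 = 3400 mmHg
P_total at 679 K = 1410 + 3400 = 4810 mmHg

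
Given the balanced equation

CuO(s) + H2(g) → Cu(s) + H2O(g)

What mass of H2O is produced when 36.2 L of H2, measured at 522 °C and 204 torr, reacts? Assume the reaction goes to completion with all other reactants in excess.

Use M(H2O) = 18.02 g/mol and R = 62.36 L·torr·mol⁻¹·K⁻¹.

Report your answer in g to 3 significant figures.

n(H2) = PV/RT = (204 × 36.2) / (62.36 × 795.15) = 0.1489 mol
n(H2O) = (1/1) × 0.1489 = 0.1489 mol
m(H2O) = 0.1489 × 18.02 = 2.683 g

2.68 g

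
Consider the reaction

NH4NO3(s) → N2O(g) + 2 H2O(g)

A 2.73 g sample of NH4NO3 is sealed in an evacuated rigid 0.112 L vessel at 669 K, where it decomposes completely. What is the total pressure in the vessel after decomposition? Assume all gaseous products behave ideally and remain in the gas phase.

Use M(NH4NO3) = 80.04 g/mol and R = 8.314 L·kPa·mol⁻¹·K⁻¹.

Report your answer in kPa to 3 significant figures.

5080 kPa

n(NH4NO3) = 2.73 / 80.04 = 0.03411 mol
n(gas produced) = (3/1) × 0.03411 = 0.1023 mol
P = nRT/V = 0.1023 × 8.314 × 669 / 0.112 = 5080 kPa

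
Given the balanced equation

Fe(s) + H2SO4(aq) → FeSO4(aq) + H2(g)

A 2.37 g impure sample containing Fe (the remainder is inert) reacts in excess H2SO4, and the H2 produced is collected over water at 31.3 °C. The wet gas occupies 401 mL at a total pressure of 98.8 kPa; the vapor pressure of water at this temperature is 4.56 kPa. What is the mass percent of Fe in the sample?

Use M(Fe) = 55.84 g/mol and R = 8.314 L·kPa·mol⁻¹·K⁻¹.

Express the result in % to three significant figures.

P(H2) = 98.8 − 4.56 = 94.24 kPa
n(H2) = PV/RT = (94.24 × 0.4010) / (8.314 × 304.45) = 0.01493 mol
n(Fe) = (1/1) × 0.01493 = 0.01493 mol
m(Fe) = 0.01493 × 55.84 = 0.8337 g
%Fe = 0.8337 / 2.37 × 100 = 35.18%

35.2 %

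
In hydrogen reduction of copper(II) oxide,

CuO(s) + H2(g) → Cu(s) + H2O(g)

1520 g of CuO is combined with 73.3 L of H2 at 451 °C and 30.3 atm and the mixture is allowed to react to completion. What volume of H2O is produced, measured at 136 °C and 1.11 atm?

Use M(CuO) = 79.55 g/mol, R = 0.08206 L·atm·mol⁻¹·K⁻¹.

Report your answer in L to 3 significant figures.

578 L

n(CuO) = 1520 / 79.55 = 19.11 mol
n(H2) = PV/RT = (30.3 × 73.3) / (0.08206 × 724.15) = 37.38 mol
For 19.11 mol CuO, stoichiometry requires (1/1) × 19.11 = 19.11 mol H2; 37.38 mol is available, so CuO is limiting.
n(H2O) = (1/1) × 19.11 = 19.11 mol
V(H2O) = nRT/P = 19.11 × 0.08206 × 409.15 / 1.11 = 578.0 L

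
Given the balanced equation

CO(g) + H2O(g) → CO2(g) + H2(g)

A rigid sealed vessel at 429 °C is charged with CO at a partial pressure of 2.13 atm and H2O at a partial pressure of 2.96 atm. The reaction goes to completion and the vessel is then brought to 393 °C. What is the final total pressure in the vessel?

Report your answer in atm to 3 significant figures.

With V and T fixed, P_i ∝ n_i, so the mole ratios apply directly to partial pressures at 429 °C.
P(H2O) required for 2.13 atm of CO = (1/1) × 2.13 = 2.130 atm; available 2.96 atm, so CO is limiting.
P(H2O) remaining = 2.96 − (1/1) × 2.13 = 0.8300 atm
P(gaseous products) = (1+1)/1 × 2.13 = 4.260 atm
P_total at 429 °C = 0.8300 + 4.260 = 5.090 atm
Scaling to 393 °C: P = 5.090 × 666.15/702.15 = 4.829 atm

4.83 atm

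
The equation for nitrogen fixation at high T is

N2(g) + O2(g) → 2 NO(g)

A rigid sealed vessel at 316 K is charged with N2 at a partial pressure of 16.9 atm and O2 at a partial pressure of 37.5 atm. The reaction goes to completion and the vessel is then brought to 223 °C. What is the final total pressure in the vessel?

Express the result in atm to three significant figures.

85.4 atm

With V and T fixed, P_i ∝ n_i, so the mole ratios apply directly to partial pressures at 316 K.
P(O2) required for 16.9 atm of N2 = (1/1) × 16.9 = 16.90 atm; available 37.5 atm, so N2 is limiting.
P(O2) remaining = 37.5 − (1/1) × 16.9 = 20.60 atm
P(gaseous products) = (2)/1 × 16.9 = 33.80 atm
P_total at 316 K = 20.60 + 33.80 = 54.40 atm
Scaling to 223 °C: P = 54.40 × 496.15/316 = 85.41 atm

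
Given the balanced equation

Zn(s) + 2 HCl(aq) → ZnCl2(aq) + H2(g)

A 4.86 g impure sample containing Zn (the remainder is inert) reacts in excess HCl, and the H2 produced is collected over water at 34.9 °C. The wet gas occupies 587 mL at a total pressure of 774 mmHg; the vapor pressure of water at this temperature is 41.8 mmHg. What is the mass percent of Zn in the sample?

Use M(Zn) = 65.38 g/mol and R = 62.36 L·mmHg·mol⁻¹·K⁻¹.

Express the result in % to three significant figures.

30.1 %

P(H2) = 774 − 41.8 = 732.2 mmHg
n(H2) = PV/RT = (732.2 × 0.5870) / (62.36 × 308.05) = 0.02237 mol
n(Zn) = (1/1) × 0.02237 = 0.02237 mol
m(Zn) = 0.02237 × 65.38 = 1.463 g
%Zn = 1.463 / 4.86 × 100 = 30.10%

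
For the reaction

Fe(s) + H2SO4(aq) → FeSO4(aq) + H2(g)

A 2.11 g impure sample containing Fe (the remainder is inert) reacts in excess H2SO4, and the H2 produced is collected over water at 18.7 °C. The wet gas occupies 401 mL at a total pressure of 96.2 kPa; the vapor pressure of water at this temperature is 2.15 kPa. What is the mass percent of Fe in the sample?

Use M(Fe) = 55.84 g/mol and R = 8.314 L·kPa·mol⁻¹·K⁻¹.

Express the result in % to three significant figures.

P(H2) = 96.2 − 2.15 = 94.05 kPa
n(H2) = PV/RT = (94.05 × 0.4010) / (8.314 × 291.85) = 0.01554 mol
n(Fe) = (1/1) × 0.01554 = 0.01554 mol
m(Fe) = 0.01554 × 55.84 = 0.8678 g
%Fe = 0.8678 / 2.11 × 100 = 41.13%

41.1 %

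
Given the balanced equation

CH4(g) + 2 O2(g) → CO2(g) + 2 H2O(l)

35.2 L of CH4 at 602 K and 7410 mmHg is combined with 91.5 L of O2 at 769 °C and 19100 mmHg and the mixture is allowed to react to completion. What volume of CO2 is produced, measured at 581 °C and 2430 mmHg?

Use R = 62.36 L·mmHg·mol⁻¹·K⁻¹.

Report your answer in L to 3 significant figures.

152 L

n(CH4) = PV/RT = (7410 × 35.2) / (62.36 × 602) = 6.948 mol
n(O2) = PV/RT = (19100 × 91.5) / (62.36 × 1042.15) = 26.89 mol
For 6.948 mol CH4, stoichiometry requires (2/1) × 6.948 = 13.90 mol O2; 26.89 mol is available, so CH4 is limiting.
n(CO2) = (1/1) × 6.948 = 6.948 mol
V(CO2) = nRT/P = 6.948 × 62.36 × 854.15 / 2430 = 152.3 L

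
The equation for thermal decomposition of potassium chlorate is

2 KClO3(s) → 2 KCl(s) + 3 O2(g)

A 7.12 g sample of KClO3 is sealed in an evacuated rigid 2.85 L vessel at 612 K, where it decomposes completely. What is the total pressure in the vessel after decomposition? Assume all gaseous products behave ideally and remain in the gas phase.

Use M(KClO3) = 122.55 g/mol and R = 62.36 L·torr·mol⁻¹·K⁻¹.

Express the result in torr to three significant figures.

1170 torr

n(KClO3) = 7.12 / 122.55 = 0.05810 mol
n(gas produced) = (3/2) × 0.05810 = 0.08715 mol
P = nRT/V = 0.08715 × 62.36 × 612 / 2.85 = 1167 torr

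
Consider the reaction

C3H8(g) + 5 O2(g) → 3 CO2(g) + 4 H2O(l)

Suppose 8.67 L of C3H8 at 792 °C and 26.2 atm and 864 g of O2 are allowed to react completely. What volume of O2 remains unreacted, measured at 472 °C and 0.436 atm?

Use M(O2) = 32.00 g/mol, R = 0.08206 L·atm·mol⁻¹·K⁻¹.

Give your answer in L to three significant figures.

1960 L

n(C3H8) = PV/RT = (26.2 × 8.67) / (0.08206 × 1065.15) = 2.599 mol
n(O2) = 864 / 32.00 = 27.00 mol
For 2.599 mol C3H8, stoichiometry requires (5/1) × 2.599 = 13.00 mol O2; 27.00 mol is available, so C3H8 is limiting.
n(O2) consumed = (5/1) × 2.599 = 13.00 mol; remaining = 27.00 − 13.00 = 14.00 mol
V(O2) = nRT/P = 14.00 × 0.08206 × 745.15 / 0.436 = 1963 L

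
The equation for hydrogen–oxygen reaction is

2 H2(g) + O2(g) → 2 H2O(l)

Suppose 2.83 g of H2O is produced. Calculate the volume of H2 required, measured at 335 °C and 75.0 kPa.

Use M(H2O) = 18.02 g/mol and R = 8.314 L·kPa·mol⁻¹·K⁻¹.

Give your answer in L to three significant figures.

n(H2O) = 2.830 / 18.02 = 0.1570 mol
n(H2) = (2/2) × 0.1570 = 0.1570 mol
V = nRT/P = 0.1570 × 8.314 × 608.15 / 75.0 = 10.58 L

10.6 L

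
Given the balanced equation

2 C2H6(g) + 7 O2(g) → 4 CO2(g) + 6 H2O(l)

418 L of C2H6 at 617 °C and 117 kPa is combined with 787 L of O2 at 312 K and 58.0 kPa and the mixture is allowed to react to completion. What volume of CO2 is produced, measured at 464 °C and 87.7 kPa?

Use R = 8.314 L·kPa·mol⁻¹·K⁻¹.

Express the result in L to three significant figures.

n(C2H6) = PV/RT = (117 × 418) / (8.314 × 890.15) = 6.608 mol
n(O2) = PV/RT = (58.0 × 787) / (8.314 × 312) = 17.60 mol
For 6.608 mol C2H6, stoichiometry requires (7/2) × 6.608 = 23.13 mol O2; 17.60 mol is available, so O2 is limiting.
n(CO2) = (4/7) × 17.60 = 10.06 mol
V(CO2) = nRT/P = 10.06 × 8.314 × 737.15 / 87.7 = 703.0 L

703 L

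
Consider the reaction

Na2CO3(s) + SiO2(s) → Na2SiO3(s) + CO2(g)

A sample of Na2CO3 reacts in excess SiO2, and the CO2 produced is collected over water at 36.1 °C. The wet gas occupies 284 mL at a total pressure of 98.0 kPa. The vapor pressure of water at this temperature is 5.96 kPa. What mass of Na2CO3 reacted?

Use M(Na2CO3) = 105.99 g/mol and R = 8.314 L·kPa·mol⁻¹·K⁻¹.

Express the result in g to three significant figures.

P(CO2) = 98.0 − 5.96 = 92.04 kPa
n(CO2) = PV/RT = (92.04 × 0.2840) / (8.314 × 309.25) = 0.01017 mol
n(Na2CO3) = (1/1) × 0.01017 = 0.01017 mol
m(Na2CO3) = 0.01017 × 105.99 = 1.078 g

1.08 g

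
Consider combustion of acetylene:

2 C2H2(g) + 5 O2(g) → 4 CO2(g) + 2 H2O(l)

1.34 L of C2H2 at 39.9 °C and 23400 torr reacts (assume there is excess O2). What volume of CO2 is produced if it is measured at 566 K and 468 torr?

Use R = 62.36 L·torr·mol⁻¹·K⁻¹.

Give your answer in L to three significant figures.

n(C2H2) = PV/RT = (23400 × 1.34) / (62.36 × 313.05) = 1.606 mol
n(CO2) = (4/2) × 1.606 = 3.212 mol
V = nRT/P = 3.212 × 62.36 × 566 / 468 = 242.2 L

242 L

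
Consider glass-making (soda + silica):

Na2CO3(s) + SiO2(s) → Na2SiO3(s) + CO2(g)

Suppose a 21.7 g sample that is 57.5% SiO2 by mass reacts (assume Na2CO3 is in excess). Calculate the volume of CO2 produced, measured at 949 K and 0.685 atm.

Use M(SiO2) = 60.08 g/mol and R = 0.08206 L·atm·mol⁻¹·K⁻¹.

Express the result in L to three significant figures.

23.6 L

mass of SiO2 = 21.7 × 57.5/100 = 12.48 g
n(SiO2) = 12.48 / 60.08 = 0.2077 mol
n(CO2) = (1/1) × 0.2077 = 0.2077 mol
V = nRT/P = 0.2077 × 0.08206 × 949 / 0.685 = 23.61 L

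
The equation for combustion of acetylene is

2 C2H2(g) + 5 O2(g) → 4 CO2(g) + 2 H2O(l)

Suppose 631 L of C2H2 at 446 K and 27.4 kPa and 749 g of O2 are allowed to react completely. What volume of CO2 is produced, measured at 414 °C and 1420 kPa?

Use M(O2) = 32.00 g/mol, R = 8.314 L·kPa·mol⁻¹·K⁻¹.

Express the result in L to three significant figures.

n(C2H2) = PV/RT = (27.4 × 631) / (8.314 × 446) = 4.663 mol
n(O2) = 749 / 32.00 = 23.41 mol
For 4.663 mol C2H2, stoichiometry requires (5/2) × 4.663 = 11.66 mol O2; 23.41 mol is available, so C2H2 is limiting.
n(CO2) = (4/2) × 4.663 = 9.326 mol
V(CO2) = nRT/P = 9.326 × 8.314 × 687.15 / 1420 = 37.52 L

37.5 L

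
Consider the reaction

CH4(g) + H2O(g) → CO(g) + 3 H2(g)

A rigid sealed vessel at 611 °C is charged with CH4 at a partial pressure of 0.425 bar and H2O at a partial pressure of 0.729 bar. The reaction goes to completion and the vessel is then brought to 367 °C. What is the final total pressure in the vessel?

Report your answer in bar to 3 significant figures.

1.45 bar

At constant V, partial pressures at 611 °C are proportional to moles, so apply stoichiometry directly to pressures.
P(H2O) required for 0.425 bar of CH4 = (1/1) × 0.425 = 0.4250 bar; available 0.729 bar, so CH4 is limiting.
P(H2O) remaining = 0.729 − (1/1) × 0.425 = 0.3040 bar
P(gaseous products) = (1+3)/1 × 0.425 = 1.700 bar
P_total at 611 °C = 0.3040 + 1.700 = 2.004 bar
Scaling to 367 °C: P = 2.004 × 640.15/884.15 = 1.451 bar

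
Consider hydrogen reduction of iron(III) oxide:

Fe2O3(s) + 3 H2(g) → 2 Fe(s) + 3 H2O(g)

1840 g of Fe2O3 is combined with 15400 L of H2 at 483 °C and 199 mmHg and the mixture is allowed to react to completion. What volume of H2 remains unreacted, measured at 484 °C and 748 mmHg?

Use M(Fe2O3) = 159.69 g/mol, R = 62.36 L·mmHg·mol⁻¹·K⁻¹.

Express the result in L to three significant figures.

n(Fe2O3) = 1840 / 159.69 = 11.52 mol
n(H2) = PV/RT = (199 × 15400) / (62.36 × 756.15) = 64.99 mol
For 11.52 mol Fe2O3, stoichiometry requires (3/1) × 11.52 = 34.56 mol H2; 64.99 mol is available, so Fe2O3 is limiting.
n(H2) consumed = (3/1) × 11.52 = 34.56 mol; remaining = 64.99 − 34.56 = 30.43 mol
V(H2) = nRT/P = 30.43 × 62.36 × 757.15 / 748 = 1921 L

1920 L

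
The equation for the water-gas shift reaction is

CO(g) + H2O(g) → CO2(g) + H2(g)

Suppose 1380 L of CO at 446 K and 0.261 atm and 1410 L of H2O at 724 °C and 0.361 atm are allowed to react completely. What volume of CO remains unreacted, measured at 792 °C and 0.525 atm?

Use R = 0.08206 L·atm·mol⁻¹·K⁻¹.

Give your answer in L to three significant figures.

603 L

n(CO) = PV/RT = (0.261 × 1380) / (0.08206 × 446) = 9.841 mol
n(H2O) = PV/RT = (0.361 × 1410) / (0.08206 × 997.15) = 6.221 mol
For 9.841 mol CO, stoichiometry requires (1/1) × 9.841 = 9.841 mol H2O; 6.221 mol is available, so H2O is limiting.
n(CO) consumed = (1/1) × 6.221 = 6.221 mol; remaining = 9.841 − 6.221 = 3.620 mol
V(CO) = nRT/P = 3.620 × 0.08206 × 1065.15 / 0.525 = 602.7 L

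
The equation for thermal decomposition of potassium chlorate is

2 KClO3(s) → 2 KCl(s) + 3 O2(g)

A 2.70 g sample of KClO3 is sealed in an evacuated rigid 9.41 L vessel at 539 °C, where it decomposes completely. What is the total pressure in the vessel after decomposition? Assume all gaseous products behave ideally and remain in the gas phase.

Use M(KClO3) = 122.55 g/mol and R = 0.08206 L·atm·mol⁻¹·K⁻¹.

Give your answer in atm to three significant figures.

0.234 atm

n(KClO3) = 2.70 / 122.55 = 0.02203 mol
n(gas produced) = (3/2) × 0.02203 = 0.03305 mol
P = nRT/V = 0.03305 × 0.08206 × 812.15 / 9.41 = 0.2341 atm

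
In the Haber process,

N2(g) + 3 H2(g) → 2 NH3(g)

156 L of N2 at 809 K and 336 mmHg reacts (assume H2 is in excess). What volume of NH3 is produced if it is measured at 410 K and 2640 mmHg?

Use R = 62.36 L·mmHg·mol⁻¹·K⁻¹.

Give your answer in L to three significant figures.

n(N2) = PV/RT = (336 × 156) / (62.36 × 809) = 1.039 mol
n(NH3) = (2/1) × 1.039 = 2.078 mol
V = nRT/P = 2.078 × 62.36 × 410 / 2640 = 20.12 L

20.1 L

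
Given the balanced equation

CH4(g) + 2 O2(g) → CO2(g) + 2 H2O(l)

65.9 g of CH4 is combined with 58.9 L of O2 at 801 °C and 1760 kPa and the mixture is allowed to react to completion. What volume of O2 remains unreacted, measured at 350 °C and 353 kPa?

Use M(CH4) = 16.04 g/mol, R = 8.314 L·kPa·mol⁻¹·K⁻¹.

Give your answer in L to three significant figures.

n(CH4) = 65.9 / 16.04 = 4.108 mol
n(O2) = PV/RT = (1760 × 58.9) / (8.314 × 1074.15) = 11.61 mol
For 4.108 mol CH4, stoichiometry requires (2/1) × 4.108 = 8.216 mol O2; 11.61 mol is available, so CH4 is limiting.
n(O2) consumed = (2/1) × 4.108 = 8.216 mol; remaining = 11.61 − 8.216 = 3.394 mol
V(O2) = nRT/P = 3.394 × 8.314 × 623.15 / 353 = 49.81 L

49.8 L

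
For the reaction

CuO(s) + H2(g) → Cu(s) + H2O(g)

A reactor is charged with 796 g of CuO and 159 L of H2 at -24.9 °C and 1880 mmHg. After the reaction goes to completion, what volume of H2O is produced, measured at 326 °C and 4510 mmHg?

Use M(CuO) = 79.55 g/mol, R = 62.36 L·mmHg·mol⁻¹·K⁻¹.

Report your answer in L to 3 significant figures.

82.9 L

n(CuO) = 796 / 79.55 = 10.01 mol
n(H2) = PV/RT = (1880 × 159) / (62.36 × 248.25) = 19.31 mol
For 10.01 mol CuO, stoichiometry requires (1/1) × 10.01 = 10.01 mol H2; 19.31 mol is available, so CuO is limiting.
n(H2O) = (1/1) × 10.01 = 10.01 mol
V(H2O) = nRT/P = 10.01 × 62.36 × 599.15 / 4510 = 82.93 L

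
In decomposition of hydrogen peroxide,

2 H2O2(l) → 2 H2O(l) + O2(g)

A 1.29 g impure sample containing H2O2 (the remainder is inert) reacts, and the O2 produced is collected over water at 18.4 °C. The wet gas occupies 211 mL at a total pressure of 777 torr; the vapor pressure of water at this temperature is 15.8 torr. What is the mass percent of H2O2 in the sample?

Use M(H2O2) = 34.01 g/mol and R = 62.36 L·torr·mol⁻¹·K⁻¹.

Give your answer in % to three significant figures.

P(O2) = 777 − 15.8 = 761.2 torr
n(O2) = PV/RT = (761.2 × 0.2110) / (62.36 × 291.55) = 0.008834 mol
n(H2O2) = (2/1) × 0.008834 = 0.01767 mol
m(H2O2) = 0.01767 × 34.01 = 0.6010 g
%H2O2 = 0.6010 / 1.29 × 100 = 46.59%

46.6 %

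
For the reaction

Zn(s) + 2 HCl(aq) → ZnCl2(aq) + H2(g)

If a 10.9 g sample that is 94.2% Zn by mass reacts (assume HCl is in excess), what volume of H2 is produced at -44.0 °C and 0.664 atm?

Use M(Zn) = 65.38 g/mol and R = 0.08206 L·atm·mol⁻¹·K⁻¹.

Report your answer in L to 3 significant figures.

mass of Zn = 10.9 × 94.2/100 = 10.27 g
n(Zn) = 10.27 / 65.38 = 0.1571 mol
n(H2) = (1/1) × 0.1571 = 0.1571 mol
V = nRT/P = 0.1571 × 0.08206 × 229.15 / 0.664 = 4.449 L

4.45 L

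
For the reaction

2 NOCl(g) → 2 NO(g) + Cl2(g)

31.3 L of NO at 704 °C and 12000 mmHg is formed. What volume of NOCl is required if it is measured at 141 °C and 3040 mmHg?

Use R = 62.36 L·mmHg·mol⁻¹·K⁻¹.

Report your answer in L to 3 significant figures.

52.4 L

n(NO) = PV/RT = (12000 × 31.3) / (62.36 × 977.15) = 6.164 mol
n(NOCl) = (2/2) × 6.164 = 6.164 mol
V = nRT/P = 6.164 × 62.36 × 414.15 / 3040 = 52.37 L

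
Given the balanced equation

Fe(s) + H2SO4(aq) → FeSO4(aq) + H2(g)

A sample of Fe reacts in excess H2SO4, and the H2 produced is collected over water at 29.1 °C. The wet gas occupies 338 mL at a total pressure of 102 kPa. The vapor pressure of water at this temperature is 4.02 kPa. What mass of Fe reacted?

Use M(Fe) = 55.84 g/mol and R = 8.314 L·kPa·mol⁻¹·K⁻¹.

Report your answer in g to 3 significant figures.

P(H2) = 102 − 4.02 = 97.98 kPa
n(H2) = PV/RT = (97.98 × 0.3380) / (8.314 × 302.25) = 0.01318 mol
n(Fe) = (1/1) × 0.01318 = 0.01318 mol
m(Fe) = 0.01318 × 55.84 = 0.7360 g

0.736 g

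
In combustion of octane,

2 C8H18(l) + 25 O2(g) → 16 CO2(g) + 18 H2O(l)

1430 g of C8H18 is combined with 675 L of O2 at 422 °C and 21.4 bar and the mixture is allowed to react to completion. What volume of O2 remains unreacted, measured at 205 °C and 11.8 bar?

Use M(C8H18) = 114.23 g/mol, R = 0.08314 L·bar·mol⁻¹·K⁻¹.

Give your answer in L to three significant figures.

315 L

n(C8H18) = 1430 / 114.23 = 12.52 mol
n(O2) = PV/RT = (21.4 × 675) / (0.08314 × 695.15) = 249.9 mol
For 12.52 mol C8H18, stoichiometry requires (25/2) × 12.52 = 156.5 mol O2; 249.9 mol is available, so C8H18 is limiting.
n(O2) consumed = (25/2) × 12.52 = 156.5 mol; remaining = 249.9 − 156.5 = 93.40 mol
V(O2) = nRT/P = 93.40 × 0.08314 × 478.15 / 11.8 = 314.7 L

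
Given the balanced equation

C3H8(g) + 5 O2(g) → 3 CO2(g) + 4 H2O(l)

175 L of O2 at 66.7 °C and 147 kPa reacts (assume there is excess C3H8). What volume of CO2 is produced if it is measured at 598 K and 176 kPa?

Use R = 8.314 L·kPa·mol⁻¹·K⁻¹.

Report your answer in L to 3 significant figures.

154 L

n(O2) = PV/RT = (147 × 175) / (8.314 × 339.85) = 9.105 mol
n(CO2) = (3/5) × 9.105 = 5.463 mol
V = nRT/P = 5.463 × 8.314 × 598 / 176 = 154.3 L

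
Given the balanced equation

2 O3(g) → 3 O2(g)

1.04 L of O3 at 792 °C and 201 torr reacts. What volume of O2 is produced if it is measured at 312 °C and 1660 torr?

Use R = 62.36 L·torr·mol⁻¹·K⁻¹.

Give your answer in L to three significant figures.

0.104 L

n(O3) = PV/RT = (201 × 1.04) / (62.36 × 1065.15) = 0.003147 mol
n(O2) = (3/2) × 0.003147 = 0.004720 mol
V = nRT/P = 0.004720 × 62.36 × 585.15 / 1660 = 0.1038 L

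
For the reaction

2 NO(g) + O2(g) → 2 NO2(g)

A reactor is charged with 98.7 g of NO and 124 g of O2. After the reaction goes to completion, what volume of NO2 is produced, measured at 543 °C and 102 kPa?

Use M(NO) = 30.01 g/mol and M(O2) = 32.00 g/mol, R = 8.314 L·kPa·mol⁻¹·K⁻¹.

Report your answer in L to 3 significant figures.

n(NO) = 98.7 / 30.01 = 3.289 mol
n(O2) = 124 / 32.00 = 3.875 mol
For 3.289 mol NO, stoichiometry requires (1/2) × 3.289 = 1.645 mol O2; 3.875 mol is available, so NO is limiting.
n(NO2) = (2/2) × 3.289 = 3.289 mol
V(NO2) = nRT/P = 3.289 × 8.314 × 816.15 / 102 = 218.8 L

219 L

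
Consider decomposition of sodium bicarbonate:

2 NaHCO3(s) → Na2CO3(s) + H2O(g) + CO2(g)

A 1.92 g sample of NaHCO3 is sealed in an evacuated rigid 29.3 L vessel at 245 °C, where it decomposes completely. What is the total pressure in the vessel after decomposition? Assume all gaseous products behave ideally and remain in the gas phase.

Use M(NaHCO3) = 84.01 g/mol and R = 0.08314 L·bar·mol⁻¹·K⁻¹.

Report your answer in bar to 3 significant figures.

0.0336 bar

n(NaHCO3) = 1.92 / 84.01 = 0.02285 mol
n(gas produced) = (2/2) × 0.02285 = 0.02285 mol
P = nRT/V = 0.02285 × 0.08314 × 518.15 / 29.3 = 0.03360 bar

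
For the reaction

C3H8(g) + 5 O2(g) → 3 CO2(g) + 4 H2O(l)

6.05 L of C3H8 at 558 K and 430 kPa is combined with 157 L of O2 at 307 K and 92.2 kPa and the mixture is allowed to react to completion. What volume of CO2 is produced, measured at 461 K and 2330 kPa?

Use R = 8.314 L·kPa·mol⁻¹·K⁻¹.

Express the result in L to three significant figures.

n(C3H8) = PV/RT = (430 × 6.05) / (8.314 × 558) = 0.5608 mol
n(O2) = PV/RT = (92.2 × 157) / (8.314 × 307) = 5.671 mol
For 0.5608 mol C3H8, stoichiometry requires (5/1) × 0.5608 = 2.804 mol O2; 5.671 mol is available, so C3H8 is limiting.
n(CO2) = (3/1) × 0.5608 = 1.682 mol
V(CO2) = nRT/P = 1.682 × 8.314 × 461 / 2330 = 2.767 L

2.77 L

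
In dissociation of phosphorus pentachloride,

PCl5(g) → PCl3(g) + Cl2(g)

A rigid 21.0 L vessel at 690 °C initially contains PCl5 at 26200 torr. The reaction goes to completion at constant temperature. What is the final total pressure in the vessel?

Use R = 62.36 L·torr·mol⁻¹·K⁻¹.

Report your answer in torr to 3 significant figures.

52400 torr

Since T and V are fixed, P_final/P_initial = n_final/n_initial = 2/1.
P_final = (2/1) × 26200 = 52400 torr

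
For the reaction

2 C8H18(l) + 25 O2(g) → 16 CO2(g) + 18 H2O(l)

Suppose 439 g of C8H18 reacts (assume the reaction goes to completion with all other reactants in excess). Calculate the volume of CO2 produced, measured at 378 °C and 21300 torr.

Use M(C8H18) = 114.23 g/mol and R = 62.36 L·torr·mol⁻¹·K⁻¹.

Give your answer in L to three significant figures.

58.6 L

n(C8H18) = 439.0 / 114.23 = 3.843 mol
n(CO2) = (16/2) × 3.843 = 30.74 mol
V = nRT/P = 30.74 × 62.36 × 651.15 / 21300 = 58.60 L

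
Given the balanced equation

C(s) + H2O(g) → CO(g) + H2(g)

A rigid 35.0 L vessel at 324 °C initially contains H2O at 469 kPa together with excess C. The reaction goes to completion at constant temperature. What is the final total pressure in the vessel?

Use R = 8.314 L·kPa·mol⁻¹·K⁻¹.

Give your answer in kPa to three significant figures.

Since T and V are fixed, P_final/P_initial = n_final/n_initial = 2/1.
P_final = (2/1) × 469 = 938.0 kPa

938 kPa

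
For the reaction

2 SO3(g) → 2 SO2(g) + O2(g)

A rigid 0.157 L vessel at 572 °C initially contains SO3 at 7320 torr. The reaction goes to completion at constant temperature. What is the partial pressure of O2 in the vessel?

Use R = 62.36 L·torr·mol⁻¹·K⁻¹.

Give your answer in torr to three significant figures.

n(SO3)₀ = PV/RT = (7320 × 0.157) / (62.36 × 845.15) = 0.02181 mol
n(O2) = (1/2) × 0.02181 = 0.01090 mol
P(O2) = nRT/V = 0.01090 × 62.36 × 845.15 / 0.157 = 3659 torr

3660 torr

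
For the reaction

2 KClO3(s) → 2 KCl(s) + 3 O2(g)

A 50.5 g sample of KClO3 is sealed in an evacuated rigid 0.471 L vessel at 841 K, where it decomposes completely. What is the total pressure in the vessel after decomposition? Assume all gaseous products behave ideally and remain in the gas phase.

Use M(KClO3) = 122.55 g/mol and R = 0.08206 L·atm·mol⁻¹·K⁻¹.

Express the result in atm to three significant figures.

90.6 atm

n(KClO3) = 50.5 / 122.55 = 0.4121 mol
n(gas produced) = (3/2) × 0.4121 = 0.6181 mol
P = nRT/V = 0.6181 × 0.08206 × 841 / 0.471 = 90.57 atm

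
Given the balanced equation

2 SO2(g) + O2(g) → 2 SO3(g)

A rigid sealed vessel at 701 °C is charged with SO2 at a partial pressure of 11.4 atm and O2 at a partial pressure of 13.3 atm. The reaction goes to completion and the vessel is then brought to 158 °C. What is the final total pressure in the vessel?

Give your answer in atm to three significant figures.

At constant V, partial pressures at 701 °C are proportional to moles, so apply stoichiometry directly to pressures.
P(O2) required for 11.4 atm of SO2 = (1/2) × 11.4 = 5.700 atm; available 13.3 atm, so SO2 is limiting.
P(O2) remaining = 13.3 − (1/2) × 11.4 = 7.600 atm
P(gaseous products) = (2)/2 × 11.4 = 11.40 atm
P_total at 701 °C = 7.600 + 11.40 = 19.00 atm
Scaling to 158 °C: P = 19.00 × 431.15/974.15 = 8.409 atm

8.41 atm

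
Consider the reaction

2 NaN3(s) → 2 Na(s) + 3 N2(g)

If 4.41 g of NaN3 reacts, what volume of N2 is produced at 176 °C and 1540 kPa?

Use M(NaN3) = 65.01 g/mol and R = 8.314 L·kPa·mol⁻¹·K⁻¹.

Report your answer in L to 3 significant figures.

0.247 L

n(NaN3) = 4.410 / 65.01 = 0.06784 mol
n(N2) = (3/2) × 0.06784 = 0.1018 mol
V = nRT/P = 0.1018 × 8.314 × 449.15 / 1540 = 0.2468 L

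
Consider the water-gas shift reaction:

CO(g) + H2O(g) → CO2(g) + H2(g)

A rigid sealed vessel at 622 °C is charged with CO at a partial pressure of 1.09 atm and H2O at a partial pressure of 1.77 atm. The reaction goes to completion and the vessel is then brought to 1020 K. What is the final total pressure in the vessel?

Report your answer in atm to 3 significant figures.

3.26 atm

At constant V, partial pressures at 622 °C are proportional to moles, so apply stoichiometry directly to pressures.
P(H2O) required for 1.09 atm of CO = (1/1) × 1.09 = 1.090 atm; available 1.77 atm, so CO is limiting.
P(H2O) remaining = 1.77 − (1/1) × 1.09 = 0.6800 atm
P(gaseous products) = (1+1)/1 × 1.09 = 2.180 atm
P_total at 622 °C = 0.6800 + 2.180 = 2.860 atm
Scaling to 1020 K: P = 2.860 × 1020/895.15 = 3.259 atm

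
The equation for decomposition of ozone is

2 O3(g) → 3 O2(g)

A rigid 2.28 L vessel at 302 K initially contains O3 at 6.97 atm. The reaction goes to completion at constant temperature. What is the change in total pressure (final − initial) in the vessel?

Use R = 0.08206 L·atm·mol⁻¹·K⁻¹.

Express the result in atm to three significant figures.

Since T and V are fixed, P_final/P_initial = n_final/n_initial = 3/2.
P_final = (3/2) × 6.97 = 10.46 atm; ΔP = 10.46 − 6.97 = 3.490 atm

3.49 atm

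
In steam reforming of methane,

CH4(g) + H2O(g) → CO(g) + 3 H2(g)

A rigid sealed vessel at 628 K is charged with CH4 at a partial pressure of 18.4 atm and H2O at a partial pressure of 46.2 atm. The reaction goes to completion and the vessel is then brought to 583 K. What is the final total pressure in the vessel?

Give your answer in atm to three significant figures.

94.1 atm

Because the vessel is rigid and T is held at 628 K, work the stoichiometry in partial pressures (P_i = n_iRT/V).
P(H2O) required for 18.4 atm of CH4 = (1/1) × 18.4 = 18.40 atm; available 46.2 atm, so CH4 is limiting.
P(H2O) remaining = 46.2 − (1/1) × 18.4 = 27.80 atm
P(gaseous products) = (1+3)/1 × 18.4 = 73.60 atm
P_total at 628 K = 27.80 + 73.60 = 101.4 atm
Scaling to 583 K: P = 101.4 × 583/628 = 94.13 atm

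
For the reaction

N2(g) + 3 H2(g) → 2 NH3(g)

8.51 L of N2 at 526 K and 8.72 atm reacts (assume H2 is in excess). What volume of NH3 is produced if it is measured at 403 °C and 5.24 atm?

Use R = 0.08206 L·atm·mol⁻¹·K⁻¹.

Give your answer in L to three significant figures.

36.4 L

n(N2) = PV/RT = (8.72 × 8.51) / (0.08206 × 526) = 1.719 mol
n(NH3) = (2/1) × 1.719 = 3.438 mol
V = nRT/P = 3.438 × 0.08206 × 676.15 / 5.24 = 36.40 L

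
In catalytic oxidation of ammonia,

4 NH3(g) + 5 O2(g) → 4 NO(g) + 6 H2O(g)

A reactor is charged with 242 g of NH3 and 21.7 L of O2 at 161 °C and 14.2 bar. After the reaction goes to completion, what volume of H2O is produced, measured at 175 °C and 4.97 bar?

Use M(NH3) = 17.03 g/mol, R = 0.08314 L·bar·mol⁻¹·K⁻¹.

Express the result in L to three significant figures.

76.8 L

n(NH3) = 242 / 17.03 = 14.21 mol
n(O2) = PV/RT = (14.2 × 21.7) / (0.08314 × 434.15) = 8.537 mol
For 14.21 mol NH3, stoichiometry requires (5/4) × 14.21 = 17.76 mol O2; 8.537 mol is available, so O2 is limiting.
n(H2O) = (6/5) × 8.537 = 10.24 mol
V(H2O) = nRT/P = 10.24 × 0.08314 × 448.15 / 4.97 = 76.77 L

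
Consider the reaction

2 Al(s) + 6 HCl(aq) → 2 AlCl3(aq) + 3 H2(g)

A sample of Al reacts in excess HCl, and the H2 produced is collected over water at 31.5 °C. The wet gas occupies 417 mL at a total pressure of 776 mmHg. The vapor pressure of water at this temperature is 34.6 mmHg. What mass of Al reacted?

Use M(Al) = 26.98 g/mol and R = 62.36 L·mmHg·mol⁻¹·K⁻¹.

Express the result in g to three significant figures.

0.293 g

P(H2) = 776 − 34.6 = 741.4 mmHg
n(H2) = PV/RT = (741.4 × 0.4170) / (62.36 × 304.65) = 0.01627 mol
n(Al) = (2/3) × 0.01627 = 0.01085 mol
m(Al) = 0.01085 × 26.98 = 0.2927 g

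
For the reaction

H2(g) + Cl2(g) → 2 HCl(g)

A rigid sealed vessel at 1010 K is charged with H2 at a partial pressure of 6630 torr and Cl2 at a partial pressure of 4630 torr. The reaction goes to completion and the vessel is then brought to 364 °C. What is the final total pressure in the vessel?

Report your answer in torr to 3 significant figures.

7100 torr

With V and T fixed, P_i ∝ n_i, so the mole ratios apply directly to partial pressures at 1010 K.
P(Cl2) required for 6630 torr of H2 = (1/1) × 6630 = 6630 torr; available 4630 torr, so Cl2 is limiting.
P(H2) remaining = 6630 − (1/1) × 4630 = 2000 torr
P(gaseous products) = (2)/1 × 4630 = 9260 torr
P_total at 1010 K = 2000 + 9260 = 11260 torr
Scaling to 364 °C: P = 11260 × 637.15/1010 = 7103 torr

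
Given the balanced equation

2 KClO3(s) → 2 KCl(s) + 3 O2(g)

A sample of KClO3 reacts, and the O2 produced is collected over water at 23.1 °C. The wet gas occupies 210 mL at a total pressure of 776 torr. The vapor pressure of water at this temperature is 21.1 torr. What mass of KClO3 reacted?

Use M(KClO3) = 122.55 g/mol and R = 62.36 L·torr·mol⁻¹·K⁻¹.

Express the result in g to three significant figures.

0.701 g

P(O2) = 776 − 21.1 = 754.9 torr
n(O2) = PV/RT = (754.9 × 0.2100) / (62.36 × 296.25) = 0.008581 mol
n(KClO3) = (2/3) × 0.008581 = 0.005721 mol
m(KClO3) = 0.005721 × 122.55 = 0.7011 g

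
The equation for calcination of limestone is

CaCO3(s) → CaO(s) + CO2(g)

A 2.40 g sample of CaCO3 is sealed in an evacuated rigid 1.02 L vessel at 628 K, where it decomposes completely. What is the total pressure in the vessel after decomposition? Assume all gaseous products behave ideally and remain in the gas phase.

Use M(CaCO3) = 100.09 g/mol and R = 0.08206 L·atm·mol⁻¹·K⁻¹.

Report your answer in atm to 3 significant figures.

1.21 atm

n(CaCO3) = 2.40 / 100.09 = 0.02398 mol
n(gas produced) = (1/1) × 0.02398 = 0.02398 mol
P = nRT/V = 0.02398 × 0.08206 × 628 / 1.02 = 1.212 atm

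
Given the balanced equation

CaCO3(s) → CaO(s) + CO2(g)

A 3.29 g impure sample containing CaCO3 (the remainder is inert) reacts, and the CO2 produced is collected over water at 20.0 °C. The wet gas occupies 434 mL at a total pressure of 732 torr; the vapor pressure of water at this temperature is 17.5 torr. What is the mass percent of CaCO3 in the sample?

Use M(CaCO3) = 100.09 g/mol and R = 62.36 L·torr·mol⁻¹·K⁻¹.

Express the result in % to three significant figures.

51.6 %

P(CO2) = 732 − 17.5 = 714.5 torr
n(CO2) = PV/RT = (714.5 × 0.4340) / (62.36 × 293.15) = 0.01696 mol
n(CaCO3) = (1/1) × 0.01696 = 0.01696 mol
m(CaCO3) = 0.01696 × 100.09 = 1.698 g
%CaCO3 = 1.698 / 3.29 × 100 = 51.61%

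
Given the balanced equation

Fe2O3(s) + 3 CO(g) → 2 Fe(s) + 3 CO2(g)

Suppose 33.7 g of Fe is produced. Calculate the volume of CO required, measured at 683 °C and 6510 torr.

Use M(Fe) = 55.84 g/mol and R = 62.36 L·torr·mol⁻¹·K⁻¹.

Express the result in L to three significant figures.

n(Fe) = 33.70 / 55.84 = 0.6035 mol
n(CO) = (3/2) × 0.6035 = 0.9053 mol
V = nRT/P = 0.9053 × 62.36 × 956.15 / 6510 = 8.292 L

8.29 L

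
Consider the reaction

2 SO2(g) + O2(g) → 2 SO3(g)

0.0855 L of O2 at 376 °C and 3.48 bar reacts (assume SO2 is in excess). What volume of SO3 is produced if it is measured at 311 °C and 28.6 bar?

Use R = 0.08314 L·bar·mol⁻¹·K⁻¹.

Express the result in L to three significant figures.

n(O2) = PV/RT = (3.48 × 0.0855) / (0.08314 × 649.15) = 0.005513 mol
n(SO3) = (2/1) × 0.005513 = 0.01103 mol
V = nRT/P = 0.01103 × 0.08314 × 584.15 / 28.6 = 0.01873 L

0.0187 L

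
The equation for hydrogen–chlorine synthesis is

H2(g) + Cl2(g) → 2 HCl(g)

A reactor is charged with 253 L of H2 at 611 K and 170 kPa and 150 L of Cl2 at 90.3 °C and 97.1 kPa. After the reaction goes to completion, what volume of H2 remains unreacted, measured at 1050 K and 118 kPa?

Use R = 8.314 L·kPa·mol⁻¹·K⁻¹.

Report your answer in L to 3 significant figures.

270 L

n(H2) = PV/RT = (170 × 253) / (8.314 × 611) = 8.467 mol
n(Cl2) = PV/RT = (97.1 × 150) / (8.314 × 363.45) = 4.820 mol
For 8.467 mol H2, stoichiometry requires (1/1) × 8.467 = 8.467 mol Cl2; 4.820 mol is available, so Cl2 is limiting.
n(H2) consumed = (1/1) × 4.820 = 4.820 mol; remaining = 8.467 − 4.820 = 3.647 mol
V(H2) = nRT/P = 3.647 × 8.314 × 1050 / 118 = 269.8 L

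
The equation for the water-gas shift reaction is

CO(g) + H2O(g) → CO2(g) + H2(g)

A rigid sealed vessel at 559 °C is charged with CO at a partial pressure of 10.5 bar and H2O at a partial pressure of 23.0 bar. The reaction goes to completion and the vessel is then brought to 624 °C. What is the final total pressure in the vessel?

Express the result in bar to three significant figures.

Because the vessel is rigid and T is held at 559 °C, work the stoichiometry in partial pressures (P_i = n_iRT/V).
P(H2O) required for 10.5 bar of CO = (1/1) × 10.5 = 10.50 bar; available 23.0 bar, so CO is limiting.
P(H2O) remaining = 23.0 − (1/1) × 10.5 = 12.50 bar
P(gaseous products) = (1+1)/1 × 10.5 = 21.00 bar
P_total at 559 °C = 12.50 + 21.00 = 33.50 bar
Scaling to 624 °C: P = 33.50 × 897.15/832.15 = 36.12 bar

36.1 bar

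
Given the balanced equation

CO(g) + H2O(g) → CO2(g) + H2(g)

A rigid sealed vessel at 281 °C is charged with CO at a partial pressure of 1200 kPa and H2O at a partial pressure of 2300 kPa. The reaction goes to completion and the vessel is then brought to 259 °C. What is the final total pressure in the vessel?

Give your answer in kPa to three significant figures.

At constant V, partial pressures at 281 °C are proportional to moles, so apply stoichiometry directly to pressures.
P(H2O) required for 1200 kPa of CO = (1/1) × 1200 = 1200 kPa; available 2300 kPa, so CO is limiting.
P(H2O) remaining = 2300 − (1/1) × 1200 = 1100 kPa
P(gaseous products) = (1+1)/1 × 1200 = 2400 kPa
P_total at 281 °C = 1100 + 2400 = 3500 kPa
Scaling to 259 °C: P = 3500 × 532.15/554.15 = 3361 kPa

3360 kPa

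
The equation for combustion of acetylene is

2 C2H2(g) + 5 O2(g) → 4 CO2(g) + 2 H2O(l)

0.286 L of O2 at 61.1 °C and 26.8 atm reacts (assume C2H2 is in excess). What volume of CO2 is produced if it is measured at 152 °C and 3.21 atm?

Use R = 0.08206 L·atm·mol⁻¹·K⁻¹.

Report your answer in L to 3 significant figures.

n(O2) = PV/RT = (26.8 × 0.286) / (0.08206 × 334.25) = 0.2794 mol
n(CO2) = (4/5) × 0.2794 = 0.2235 mol
V = nRT/P = 0.2235 × 0.08206 × 425.15 / 3.21 = 2.429 L

2.43 L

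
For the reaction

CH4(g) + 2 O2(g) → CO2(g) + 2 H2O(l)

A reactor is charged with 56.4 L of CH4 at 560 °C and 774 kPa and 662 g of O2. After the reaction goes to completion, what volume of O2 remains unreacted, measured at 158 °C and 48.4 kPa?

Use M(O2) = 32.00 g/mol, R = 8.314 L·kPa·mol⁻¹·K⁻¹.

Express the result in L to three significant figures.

599 L

n(CH4) = PV/RT = (774 × 56.4) / (8.314 × 833.15) = 6.302 mol
n(O2) = 662 / 32.00 = 20.69 mol
For 6.302 mol CH4, stoichiometry requires (2/1) × 6.302 = 12.60 mol O2; 20.69 mol is available, so CH4 is limiting.
n(O2) consumed = (2/1) × 6.302 = 12.60 mol; remaining = 20.69 − 12.60 = 8.090 mol
V(O2) = nRT/P = 8.090 × 8.314 × 431.15 / 48.4 = 599.2 L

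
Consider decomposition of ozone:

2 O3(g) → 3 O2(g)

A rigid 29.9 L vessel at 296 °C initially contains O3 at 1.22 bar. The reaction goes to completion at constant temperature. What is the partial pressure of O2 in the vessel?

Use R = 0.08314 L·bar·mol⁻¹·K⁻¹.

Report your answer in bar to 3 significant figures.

1.83 bar

n(O3)₀ = PV/RT = (1.22 × 29.9) / (0.08314 × 569.15) = 0.7709 mol
n(O2) = (3/2) × 0.7709 = 1.156 mol
P(O2) = nRT/V = 1.156 × 0.08314 × 569.15 / 29.9 = 1.829 bar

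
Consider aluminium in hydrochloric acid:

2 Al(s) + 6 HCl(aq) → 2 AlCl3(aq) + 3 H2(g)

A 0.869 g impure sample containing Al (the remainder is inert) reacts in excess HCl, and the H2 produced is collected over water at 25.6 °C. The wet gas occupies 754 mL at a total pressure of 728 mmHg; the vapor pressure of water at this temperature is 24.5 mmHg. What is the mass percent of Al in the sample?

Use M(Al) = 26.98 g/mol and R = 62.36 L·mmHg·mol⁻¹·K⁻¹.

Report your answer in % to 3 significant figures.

P(H2) = 728 − 24.5 = 703.5 mmHg
n(H2) = PV/RT = (703.5 × 0.7540) / (62.36 × 298.75) = 0.02847 mol
n(Al) = (2/3) × 0.02847 = 0.01898 mol
m(Al) = 0.01898 × 26.98 = 0.5121 g
%Al = 0.5121 / 0.869 × 100 = 58.93%

58.9 %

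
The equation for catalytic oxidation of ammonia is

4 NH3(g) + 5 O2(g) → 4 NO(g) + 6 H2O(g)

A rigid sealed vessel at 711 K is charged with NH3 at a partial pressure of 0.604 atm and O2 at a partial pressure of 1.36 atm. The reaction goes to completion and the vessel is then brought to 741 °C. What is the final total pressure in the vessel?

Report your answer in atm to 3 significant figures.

3.02 atm

Because the vessel is rigid and T is held at 711 K, work the stoichiometry in partial pressures (P_i = n_iRT/V).
P(O2) required for 0.604 atm of NH3 = (5/4) × 0.604 = 0.7550 atm; available 1.36 atm, so NH3 is limiting.
P(O2) remaining = 1.36 − (5/4) × 0.604 = 0.6050 atm
P(gaseous products) = (4+6)/4 × 0.604 = 1.510 atm
P_total at 711 K = 0.6050 + 1.510 = 2.115 atm
Scaling to 741 °C: P = 2.115 × 1014.15/711 = 3.017 atm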